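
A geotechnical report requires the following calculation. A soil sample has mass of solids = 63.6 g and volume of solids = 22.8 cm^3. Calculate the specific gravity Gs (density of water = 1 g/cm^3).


Result: 2.789

Derivation:
Using Gs = m_s / (V_s * rho_w)
Since rho_w = 1 g/cm^3:
Gs = 63.6 / 22.8
Gs = 2.789


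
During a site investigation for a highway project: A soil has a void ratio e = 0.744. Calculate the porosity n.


Using the relation n = e / (1 + e)
n = 0.744 / (1 + 0.744)
n = 0.744 / 1.744
n = 0.4266


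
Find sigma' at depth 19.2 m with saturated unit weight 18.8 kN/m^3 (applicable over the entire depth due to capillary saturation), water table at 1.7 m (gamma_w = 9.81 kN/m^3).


Result: 189.29 kPa

Derivation:
Total stress = gamma_sat * depth
sigma = 18.8 * 19.2 = 360.96 kPa
Pore water pressure u = gamma_w * (depth - d_wt)
u = 9.81 * (19.2 - 1.7) = 171.675 kPa
Effective stress = sigma - u
sigma' = 360.96 - 171.675 = 189.29 kPa


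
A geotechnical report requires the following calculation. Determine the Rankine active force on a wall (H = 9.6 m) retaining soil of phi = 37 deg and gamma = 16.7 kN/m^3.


Compute active earth pressure coefficient:
Ka = tan^2(45 - phi/2) = tan^2(26.5) = 0.248584
Compute active force:
Pa = 0.5 * Ka * gamma * H^2
Pa = 0.5 * 0.248584 * 16.7 * 9.6^2
Pa = 191.29 kN/m


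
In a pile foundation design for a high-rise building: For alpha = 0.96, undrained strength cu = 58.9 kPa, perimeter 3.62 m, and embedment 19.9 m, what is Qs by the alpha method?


Using Qs = alpha * cu * perimeter * L
Qs = 0.96 * 58.9 * 3.62 * 19.9
Qs = 4073.32 kN


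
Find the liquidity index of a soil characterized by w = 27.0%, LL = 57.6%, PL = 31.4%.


Result: -0.168

Derivation:
First compute the plasticity index:
PI = LL - PL = 57.6 - 31.4 = 26.2
Then compute the liquidity index:
LI = (w - PL) / PI
LI = (27.0 - 31.4) / 26.2
LI = -0.168


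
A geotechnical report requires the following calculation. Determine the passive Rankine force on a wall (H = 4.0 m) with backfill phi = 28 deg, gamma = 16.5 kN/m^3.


Result: 365.62 kN/m

Derivation:
Compute passive earth pressure coefficient:
Kp = tan^2(45 + phi/2) = tan^2(59.0) = 2.769826
Compute passive force:
Pp = 0.5 * Kp * gamma * H^2
Pp = 0.5 * 2.769826 * 16.5 * 4.0^2
Pp = 365.62 kN/m


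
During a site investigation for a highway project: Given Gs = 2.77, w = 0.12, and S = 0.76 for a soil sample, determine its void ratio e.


Using the relation e = Gs * w / S
e = 2.77 * 0.12 / 0.76
e = 0.4374


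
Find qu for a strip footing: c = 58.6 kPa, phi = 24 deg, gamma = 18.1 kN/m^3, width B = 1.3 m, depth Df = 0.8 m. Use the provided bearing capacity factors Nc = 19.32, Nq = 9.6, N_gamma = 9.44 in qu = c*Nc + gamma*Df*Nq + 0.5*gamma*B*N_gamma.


Compute qu = c*Nc + gamma*Df*Nq + 0.5*gamma*B*N_gamma
Term 1: 58.6 * 19.32 = 1132.152
Term 2: 18.1 * 0.8 * 9.6 = 139.008
Term 3: 0.5 * 18.1 * 1.3 * 9.44 = 111.0616
qu = 1132.152 + 139.008 + 111.0616
qu = 1382.22 kPa


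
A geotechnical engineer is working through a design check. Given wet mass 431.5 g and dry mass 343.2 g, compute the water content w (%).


Using w = (m_wet - m_dry) / m_dry * 100
m_wet - m_dry = 431.5 - 343.2 = 88.3 g
w = 88.3 / 343.2 * 100
w = 25.73 %


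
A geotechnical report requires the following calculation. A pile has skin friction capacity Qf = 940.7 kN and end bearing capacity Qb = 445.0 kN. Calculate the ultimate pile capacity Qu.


Result: 1385.7 kN

Derivation:
Using Qu = Qf + Qb
Qu = 940.7 + 445.0
Qu = 1385.7 kN


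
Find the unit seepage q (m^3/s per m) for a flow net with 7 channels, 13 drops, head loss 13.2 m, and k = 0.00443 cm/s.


Result: 0.0003149 m^3/s per m

Derivation:
Convert k to m/s for unit consistency with H:
k = 0.00443 cm/s = 0.00443 / 100 m/s = 4.43e-05 m/s
Using q = k * H * Nf / Nd
Nf / Nd = 7 / 13 = 0.5385
q = 4.43e-05 * 13.2 * 0.5385
q = 0.0003149 m^3/s per m


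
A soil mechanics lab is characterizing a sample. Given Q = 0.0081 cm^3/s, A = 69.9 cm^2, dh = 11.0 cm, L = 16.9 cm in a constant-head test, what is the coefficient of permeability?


Compute hydraulic gradient:
i = dh / L = 11.0 / 16.9 = 0.650888
Then apply Darcy's law:
k = Q / (A * i)
k = 0.0081 / (69.9 * 0.650888)
k = 0.0081 / 45.497
k = 0.000178 cm/s


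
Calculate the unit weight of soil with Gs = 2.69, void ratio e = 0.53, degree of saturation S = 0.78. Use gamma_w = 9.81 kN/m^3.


Using gamma = gamma_w * (Gs + S*e) / (1 + e)
Numerator: Gs + S*e = 2.69 + 0.78*0.53 = 3.1034
Denominator: 1 + e = 1 + 0.53 = 1.53
gamma = 9.81 * 3.1034 / 1.53
gamma = 19.898 kN/m^3


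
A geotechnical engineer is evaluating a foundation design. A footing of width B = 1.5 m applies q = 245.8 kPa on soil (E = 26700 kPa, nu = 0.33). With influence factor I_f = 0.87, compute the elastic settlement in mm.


Result: 10.706 mm

Derivation:
Using Se = q * B * (1 - nu^2) * I_f / E
1 - nu^2 = 1 - 0.33^2 = 0.8911
Se = 245.8 * 1.5 * 0.8911 * 0.87 / 26700
Se = 0.010706 m
Convert to mm: Se = 0.010706 * 1000 = 10.706 mm


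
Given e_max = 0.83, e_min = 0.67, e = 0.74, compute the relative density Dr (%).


Using Dr = (e_max - e) / (e_max - e_min) * 100
e_max - e = 0.83 - 0.74 = 0.09
e_max - e_min = 0.83 - 0.67 = 0.16
Dr = 0.09 / 0.16 * 100
Dr = 56.25 %


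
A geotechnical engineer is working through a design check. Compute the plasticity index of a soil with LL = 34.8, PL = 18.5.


Result: 16.3

Derivation:
Using PI = LL - PL
PI = 34.8 - 18.5
PI = 16.3


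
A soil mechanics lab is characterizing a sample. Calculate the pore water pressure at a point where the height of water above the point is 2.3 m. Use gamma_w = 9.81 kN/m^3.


Result: 22.56 kPa

Derivation:
Using u = gamma_w * h_w
u = 9.81 * 2.3
u = 22.56 kPa


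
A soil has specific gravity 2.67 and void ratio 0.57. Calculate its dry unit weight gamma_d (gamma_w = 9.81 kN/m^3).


Using gamma_d = Gs * gamma_w / (1 + e)
gamma_d = 2.67 * 9.81 / (1 + 0.57)
gamma_d = 2.67 * 9.81 / 1.57
gamma_d = 16.683 kN/m^3


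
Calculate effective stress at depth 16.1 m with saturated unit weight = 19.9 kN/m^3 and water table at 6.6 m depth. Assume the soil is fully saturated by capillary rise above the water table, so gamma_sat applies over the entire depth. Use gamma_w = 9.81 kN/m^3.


Total stress = gamma_sat * depth
sigma = 19.9 * 16.1 = 320.39 kPa
Pore water pressure u = gamma_w * (depth - d_wt)
u = 9.81 * (16.1 - 6.6) = 93.195 kPa
Effective stress = sigma - u
sigma' = 320.39 - 93.195 = 227.2 kPa


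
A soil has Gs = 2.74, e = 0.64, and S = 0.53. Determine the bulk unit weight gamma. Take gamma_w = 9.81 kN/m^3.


Result: 18.419 kN/m^3

Derivation:
Using gamma = gamma_w * (Gs + S*e) / (1 + e)
Numerator: Gs + S*e = 2.74 + 0.53*0.64 = 3.0792
Denominator: 1 + e = 1 + 0.64 = 1.64
gamma = 9.81 * 3.0792 / 1.64
gamma = 18.419 kN/m^3


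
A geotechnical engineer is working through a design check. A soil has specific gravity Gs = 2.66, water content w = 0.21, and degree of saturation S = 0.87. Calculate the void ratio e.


Using the relation e = Gs * w / S
e = 2.66 * 0.21 / 0.87
e = 0.6421


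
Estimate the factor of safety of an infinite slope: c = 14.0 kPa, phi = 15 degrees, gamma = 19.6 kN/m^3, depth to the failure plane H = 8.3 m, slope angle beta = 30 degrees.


Using Fs = c / (gamma*H*sin(beta)*cos(beta)) + tan(phi)/tan(beta)
Cohesion contribution = 14.0 / (19.6*8.3*sin(30)*cos(30))
Cohesion contribution = 0.198744
Friction contribution = tan(15)/tan(30) = 0.464102
Fs = 0.198744 + 0.464102
Fs = 0.663


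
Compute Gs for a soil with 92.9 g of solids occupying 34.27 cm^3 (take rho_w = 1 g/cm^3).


Using Gs = m_s / (V_s * rho_w)
Since rho_w = 1 g/cm^3:
Gs = 92.9 / 34.27
Gs = 2.711


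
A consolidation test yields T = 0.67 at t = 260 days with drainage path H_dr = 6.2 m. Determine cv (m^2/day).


Using cv = T * H_dr^2 / t
H_dr^2 = 6.2^2 = 38.44
cv = 0.67 * 38.44 / 260
cv = 0.09906 m^2/day


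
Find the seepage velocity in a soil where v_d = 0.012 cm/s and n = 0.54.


Result: 0.02222 cm/s

Derivation:
Using v_s = v_d / n
v_s = 0.012 / 0.54
v_s = 0.02222 cm/s


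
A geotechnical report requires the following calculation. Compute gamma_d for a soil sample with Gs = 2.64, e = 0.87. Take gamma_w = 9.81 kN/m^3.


Using gamma_d = Gs * gamma_w / (1 + e)
gamma_d = 2.64 * 9.81 / (1 + 0.87)
gamma_d = 2.64 * 9.81 / 1.87
gamma_d = 13.849 kN/m^3


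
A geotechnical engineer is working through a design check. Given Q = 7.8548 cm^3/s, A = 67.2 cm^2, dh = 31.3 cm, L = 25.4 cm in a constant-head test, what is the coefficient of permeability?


Result: 0.094854 cm/s

Derivation:
Compute hydraulic gradient:
i = dh / L = 31.3 / 25.4 = 1.23228
Then apply Darcy's law:
k = Q / (A * i)
k = 7.8548 / (67.2 * 1.23228)
k = 7.8548 / 82.8094
k = 0.094854 cm/s


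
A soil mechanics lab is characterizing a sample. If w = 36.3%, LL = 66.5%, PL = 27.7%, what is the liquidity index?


First compute the plasticity index:
PI = LL - PL = 66.5 - 27.7 = 38.8
Then compute the liquidity index:
LI = (w - PL) / PI
LI = (36.3 - 27.7) / 38.8
LI = 0.222


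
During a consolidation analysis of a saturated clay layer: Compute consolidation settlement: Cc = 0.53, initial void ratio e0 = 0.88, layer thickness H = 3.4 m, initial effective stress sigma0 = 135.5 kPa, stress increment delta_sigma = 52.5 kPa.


Using Sc = Cc * H / (1 + e0) * log10((sigma0 + delta_sigma) / sigma0)
Stress ratio = (135.5 + 52.5) / 135.5 = 1.38745
log10(1.38745) = 0.142219
Cc * H / (1 + e0) = 0.53 * 3.4 / (1 + 0.88) = 0.958511
Sc = 0.958511 * 0.142219
Sc = 0.1363 m


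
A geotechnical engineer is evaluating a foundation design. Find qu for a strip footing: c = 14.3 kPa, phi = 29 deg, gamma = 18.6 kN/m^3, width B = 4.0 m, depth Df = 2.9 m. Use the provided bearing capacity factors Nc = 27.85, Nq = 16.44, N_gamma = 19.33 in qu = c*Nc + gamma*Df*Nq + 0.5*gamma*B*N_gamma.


Compute qu = c*Nc + gamma*Df*Nq + 0.5*gamma*B*N_gamma
Term 1: 14.3 * 27.85 = 398.255
Term 2: 18.6 * 2.9 * 16.44 = 886.7736
Term 3: 0.5 * 18.6 * 4.0 * 19.33 = 719.076
qu = 398.255 + 886.7736 + 719.076
qu = 2004.1 kPa


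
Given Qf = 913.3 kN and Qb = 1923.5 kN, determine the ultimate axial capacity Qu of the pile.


Using Qu = Qf + Qb
Qu = 913.3 + 1923.5
Qu = 2836.8 kN


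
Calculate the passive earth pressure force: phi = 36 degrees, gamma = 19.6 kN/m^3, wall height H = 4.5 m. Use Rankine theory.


Compute passive earth pressure coefficient:
Kp = tan^2(45 + phi/2) = tan^2(63.0) = 3.85184
Compute passive force:
Pp = 0.5 * Kp * gamma * H^2
Pp = 0.5 * 3.85184 * 19.6 * 4.5^2
Pp = 764.4 kN/m


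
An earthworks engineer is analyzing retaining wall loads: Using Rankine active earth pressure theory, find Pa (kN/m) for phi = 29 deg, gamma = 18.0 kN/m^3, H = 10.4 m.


Compute active earth pressure coefficient:
Ka = tan^2(45 - phi/2) = tan^2(30.5) = 0.346974
Compute active force:
Pa = 0.5 * Ka * gamma * H^2
Pa = 0.5 * 0.346974 * 18.0 * 10.4^2
Pa = 337.76 kN/m


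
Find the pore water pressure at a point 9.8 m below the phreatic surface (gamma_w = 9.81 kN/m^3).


Using u = gamma_w * h_w
u = 9.81 * 9.8
u = 96.14 kPa


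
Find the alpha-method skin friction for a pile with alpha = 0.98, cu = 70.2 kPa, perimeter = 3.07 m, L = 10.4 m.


Using Qs = alpha * cu * perimeter * L
Qs = 0.98 * 70.2 * 3.07 * 10.4
Qs = 2196.52 kN


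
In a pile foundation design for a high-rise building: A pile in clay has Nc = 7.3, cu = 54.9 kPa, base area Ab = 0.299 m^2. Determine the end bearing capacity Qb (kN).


Using Qb = Nc * cu * Ab
Qb = 7.3 * 54.9 * 0.299
Qb = 119.83 kN


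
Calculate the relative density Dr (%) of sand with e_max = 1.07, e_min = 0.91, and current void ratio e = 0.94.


Using Dr = (e_max - e) / (e_max - e_min) * 100
e_max - e = 1.07 - 0.94 = 0.13
e_max - e_min = 1.07 - 0.91 = 0.16
Dr = 0.13 / 0.16 * 100
Dr = 81.25 %


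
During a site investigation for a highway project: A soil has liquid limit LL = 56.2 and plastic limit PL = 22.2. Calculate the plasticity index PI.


Using PI = LL - PL
PI = 56.2 - 22.2
PI = 34.0


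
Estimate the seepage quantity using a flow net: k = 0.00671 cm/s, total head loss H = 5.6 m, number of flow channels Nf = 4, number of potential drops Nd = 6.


Result: 0.0002505 m^3/s per m

Derivation:
Convert k to m/s for unit consistency with H:
k = 0.00671 cm/s = 0.00671 / 100 m/s = 6.71e-05 m/s
Using q = k * H * Nf / Nd
Nf / Nd = 4 / 6 = 0.6667
q = 6.71e-05 * 5.6 * 0.6667
q = 0.0002505 m^3/s per m


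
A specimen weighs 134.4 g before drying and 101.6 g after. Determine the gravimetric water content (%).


Using w = (m_wet - m_dry) / m_dry * 100
m_wet - m_dry = 134.4 - 101.6 = 32.8 g
w = 32.8 / 101.6 * 100
w = 32.28 %


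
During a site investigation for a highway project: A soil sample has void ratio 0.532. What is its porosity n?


Result: 0.3473

Derivation:
Using the relation n = e / (1 + e)
n = 0.532 / (1 + 0.532)
n = 0.532 / 1.532
n = 0.3473


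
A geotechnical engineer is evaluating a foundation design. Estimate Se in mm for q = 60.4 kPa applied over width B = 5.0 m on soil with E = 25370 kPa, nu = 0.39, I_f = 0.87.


Using Se = q * B * (1 - nu^2) * I_f / E
1 - nu^2 = 1 - 0.39^2 = 0.8479
Se = 60.4 * 5.0 * 0.8479 * 0.87 / 25370
Se = 0.008781 m
Convert to mm: Se = 0.008781 * 1000 = 8.781 mm


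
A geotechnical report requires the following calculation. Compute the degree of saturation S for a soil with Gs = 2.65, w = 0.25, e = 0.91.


Using S = Gs * w / e
S = 2.65 * 0.25 / 0.91
S = 0.728


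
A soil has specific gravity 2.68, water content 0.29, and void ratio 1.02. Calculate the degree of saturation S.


Result: 0.762

Derivation:
Using S = Gs * w / e
S = 2.68 * 0.29 / 1.02
S = 0.762


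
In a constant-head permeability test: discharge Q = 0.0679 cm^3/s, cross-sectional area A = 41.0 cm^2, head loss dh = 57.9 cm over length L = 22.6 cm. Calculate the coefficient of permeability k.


Result: 0.000646 cm/s

Derivation:
Compute hydraulic gradient:
i = dh / L = 57.9 / 22.6 = 2.56195
Then apply Darcy's law:
k = Q / (A * i)
k = 0.0679 / (41.0 * 2.56195)
k = 0.0679 / 105.04
k = 0.000646 cm/s


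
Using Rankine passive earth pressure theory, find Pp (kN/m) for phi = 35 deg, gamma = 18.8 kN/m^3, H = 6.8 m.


Compute passive earth pressure coefficient:
Kp = tan^2(45 + phi/2) = tan^2(62.5) = 3.690172
Compute passive force:
Pp = 0.5 * Kp * gamma * H^2
Pp = 0.5 * 3.690172 * 18.8 * 6.8^2
Pp = 1603.96 kN/m


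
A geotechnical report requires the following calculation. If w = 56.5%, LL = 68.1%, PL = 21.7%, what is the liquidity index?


Result: 0.75

Derivation:
First compute the plasticity index:
PI = LL - PL = 68.1 - 21.7 = 46.4
Then compute the liquidity index:
LI = (w - PL) / PI
LI = (56.5 - 21.7) / 46.4
LI = 0.75


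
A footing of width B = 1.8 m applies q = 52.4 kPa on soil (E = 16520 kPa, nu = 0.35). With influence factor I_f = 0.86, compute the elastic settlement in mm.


Using Se = q * B * (1 - nu^2) * I_f / E
1 - nu^2 = 1 - 0.35^2 = 0.8775
Se = 52.4 * 1.8 * 0.8775 * 0.86 / 16520
Se = 0.004309 m
Convert to mm: Se = 0.004309 * 1000 = 4.309 mm


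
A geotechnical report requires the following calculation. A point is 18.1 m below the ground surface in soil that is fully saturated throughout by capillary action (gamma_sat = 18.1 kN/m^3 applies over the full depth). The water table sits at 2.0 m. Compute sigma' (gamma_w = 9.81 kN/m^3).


Result: 169.67 kPa

Derivation:
Total stress = gamma_sat * depth
sigma = 18.1 * 18.1 = 327.61 kPa
Pore water pressure u = gamma_w * (depth - d_wt)
u = 9.81 * (18.1 - 2.0) = 157.941 kPa
Effective stress = sigma - u
sigma' = 327.61 - 157.941 = 169.67 kPa


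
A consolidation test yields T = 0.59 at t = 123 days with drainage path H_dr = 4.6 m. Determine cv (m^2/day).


Result: 0.1015 m^2/day

Derivation:
Using cv = T * H_dr^2 / t
H_dr^2 = 4.6^2 = 21.16
cv = 0.59 * 21.16 / 123
cv = 0.1015 m^2/day


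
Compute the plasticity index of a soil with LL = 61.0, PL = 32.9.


Result: 28.1

Derivation:
Using PI = LL - PL
PI = 61.0 - 32.9
PI = 28.1


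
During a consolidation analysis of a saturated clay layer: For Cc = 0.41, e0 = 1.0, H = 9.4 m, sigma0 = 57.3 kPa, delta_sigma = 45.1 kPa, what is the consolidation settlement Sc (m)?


Using Sc = Cc * H / (1 + e0) * log10((sigma0 + delta_sigma) / sigma0)
Stress ratio = (57.3 + 45.1) / 57.3 = 1.78709
log10(1.78709) = 0.252145
Cc * H / (1 + e0) = 0.41 * 9.4 / (1 + 1.0) = 1.927
Sc = 1.927 * 0.252145
Sc = 0.4859 m


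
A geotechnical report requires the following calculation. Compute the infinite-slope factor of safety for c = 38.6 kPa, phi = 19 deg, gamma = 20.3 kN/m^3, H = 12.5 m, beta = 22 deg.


Result: 1.29

Derivation:
Using Fs = c / (gamma*H*sin(beta)*cos(beta)) + tan(phi)/tan(beta)
Cohesion contribution = 38.6 / (20.3*12.5*sin(22)*cos(22))
Cohesion contribution = 0.437966
Friction contribution = tan(19)/tan(22) = 0.852241
Fs = 0.437966 + 0.852241
Fs = 1.29


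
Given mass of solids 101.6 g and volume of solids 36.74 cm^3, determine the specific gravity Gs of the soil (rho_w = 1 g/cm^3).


Using Gs = m_s / (V_s * rho_w)
Since rho_w = 1 g/cm^3:
Gs = 101.6 / 36.74
Gs = 2.765


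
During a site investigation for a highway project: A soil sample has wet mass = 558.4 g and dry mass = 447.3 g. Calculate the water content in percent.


Using w = (m_wet - m_dry) / m_dry * 100
m_wet - m_dry = 558.4 - 447.3 = 111.1 g
w = 111.1 / 447.3 * 100
w = 24.84 %


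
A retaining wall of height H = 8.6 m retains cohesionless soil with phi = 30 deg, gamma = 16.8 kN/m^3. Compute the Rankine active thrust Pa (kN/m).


Result: 207.09 kN/m

Derivation:
Compute active earth pressure coefficient:
Ka = tan^2(45 - phi/2) = tan^2(30.0) = 0.333333
Compute active force:
Pa = 0.5 * Ka * gamma * H^2
Pa = 0.5 * 0.333333 * 16.8 * 8.6^2
Pa = 207.09 kN/m


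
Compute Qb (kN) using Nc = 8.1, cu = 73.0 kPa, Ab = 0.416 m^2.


Result: 245.98 kN

Derivation:
Using Qb = Nc * cu * Ab
Qb = 8.1 * 73.0 * 0.416
Qb = 245.98 kN


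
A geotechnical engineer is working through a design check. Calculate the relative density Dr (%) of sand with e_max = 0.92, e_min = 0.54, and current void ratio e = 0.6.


Using Dr = (e_max - e) / (e_max - e_min) * 100
e_max - e = 0.92 - 0.6 = 0.32
e_max - e_min = 0.92 - 0.54 = 0.38
Dr = 0.32 / 0.38 * 100
Dr = 84.21 %


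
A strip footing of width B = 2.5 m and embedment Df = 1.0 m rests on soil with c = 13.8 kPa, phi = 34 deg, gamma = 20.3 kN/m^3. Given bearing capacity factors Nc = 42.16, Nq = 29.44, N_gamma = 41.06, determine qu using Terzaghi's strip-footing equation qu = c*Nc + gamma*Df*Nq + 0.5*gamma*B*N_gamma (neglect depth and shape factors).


Result: 2221.34 kPa

Derivation:
Compute qu = c*Nc + gamma*Df*Nq + 0.5*gamma*B*N_gamma
Term 1: 13.8 * 42.16 = 581.808
Term 2: 20.3 * 1.0 * 29.44 = 597.632
Term 3: 0.5 * 20.3 * 2.5 * 41.06 = 1041.8975
qu = 581.808 + 597.632 + 1041.8975
qu = 2221.34 kPa


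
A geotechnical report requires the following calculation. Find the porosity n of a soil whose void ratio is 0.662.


Using the relation n = e / (1 + e)
n = 0.662 / (1 + 0.662)
n = 0.662 / 1.662
n = 0.3983


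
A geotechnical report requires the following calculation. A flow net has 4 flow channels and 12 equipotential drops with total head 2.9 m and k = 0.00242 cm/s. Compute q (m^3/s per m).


Convert k to m/s for unit consistency with H:
k = 0.00242 cm/s = 0.00242 / 100 m/s = 2.42e-05 m/s
Using q = k * H * Nf / Nd
Nf / Nd = 4 / 12 = 0.3333
q = 2.42e-05 * 2.9 * 0.3333
q = 2.339e-05 m^3/s per m


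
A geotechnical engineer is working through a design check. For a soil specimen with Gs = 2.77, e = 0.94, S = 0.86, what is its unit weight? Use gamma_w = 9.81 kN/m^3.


Result: 18.095 kN/m^3

Derivation:
Using gamma = gamma_w * (Gs + S*e) / (1 + e)
Numerator: Gs + S*e = 2.77 + 0.86*0.94 = 3.5784
Denominator: 1 + e = 1 + 0.94 = 1.94
gamma = 9.81 * 3.5784 / 1.94
gamma = 18.095 kN/m^3


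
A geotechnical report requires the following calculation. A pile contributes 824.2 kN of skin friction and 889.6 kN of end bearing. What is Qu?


Using Qu = Qf + Qb
Qu = 824.2 + 889.6
Qu = 1713.8 kN


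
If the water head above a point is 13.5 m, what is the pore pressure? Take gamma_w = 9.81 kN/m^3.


Using u = gamma_w * h_w
u = 9.81 * 13.5
u = 132.44 kPa


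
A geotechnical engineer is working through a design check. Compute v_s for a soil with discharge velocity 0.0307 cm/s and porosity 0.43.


Using v_s = v_d / n
v_s = 0.0307 / 0.43
v_s = 0.0714 cm/s


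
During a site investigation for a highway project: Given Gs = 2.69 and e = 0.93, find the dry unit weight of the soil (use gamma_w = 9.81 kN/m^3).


Result: 13.673 kN/m^3

Derivation:
Using gamma_d = Gs * gamma_w / (1 + e)
gamma_d = 2.69 * 9.81 / (1 + 0.93)
gamma_d = 2.69 * 9.81 / 1.93
gamma_d = 13.673 kN/m^3


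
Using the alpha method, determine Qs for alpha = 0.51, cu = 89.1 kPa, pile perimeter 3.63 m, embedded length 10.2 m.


Result: 1682.5 kN

Derivation:
Using Qs = alpha * cu * perimeter * L
Qs = 0.51 * 89.1 * 3.63 * 10.2
Qs = 1682.5 kN


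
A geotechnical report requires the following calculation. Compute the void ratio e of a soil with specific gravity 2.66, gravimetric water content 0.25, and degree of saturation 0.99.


Using the relation e = Gs * w / S
e = 2.66 * 0.25 / 0.99
e = 0.6717


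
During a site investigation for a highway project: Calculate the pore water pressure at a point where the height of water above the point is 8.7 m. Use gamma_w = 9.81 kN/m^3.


Using u = gamma_w * h_w
u = 9.81 * 8.7
u = 85.35 kPa


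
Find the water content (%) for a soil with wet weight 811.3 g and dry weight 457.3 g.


Using w = (m_wet - m_dry) / m_dry * 100
m_wet - m_dry = 811.3 - 457.3 = 354.0 g
w = 354.0 / 457.3 * 100
w = 77.41 %


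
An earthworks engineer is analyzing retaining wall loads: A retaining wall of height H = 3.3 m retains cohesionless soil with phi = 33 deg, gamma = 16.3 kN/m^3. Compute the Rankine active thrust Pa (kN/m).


Compute active earth pressure coefficient:
Ka = tan^2(45 - phi/2) = tan^2(28.5) = 0.294801
Compute active force:
Pa = 0.5 * Ka * gamma * H^2
Pa = 0.5 * 0.294801 * 16.3 * 3.3^2
Pa = 26.16 kN/m


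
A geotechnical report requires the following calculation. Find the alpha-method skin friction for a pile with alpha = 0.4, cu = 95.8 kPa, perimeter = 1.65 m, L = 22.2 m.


Using Qs = alpha * cu * perimeter * L
Qs = 0.4 * 95.8 * 1.65 * 22.2
Qs = 1403.66 kN


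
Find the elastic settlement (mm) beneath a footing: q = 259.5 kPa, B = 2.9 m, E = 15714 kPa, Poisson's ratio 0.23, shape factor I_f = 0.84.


Using Se = q * B * (1 - nu^2) * I_f / E
1 - nu^2 = 1 - 0.23^2 = 0.9471
Se = 259.5 * 2.9 * 0.9471 * 0.84 / 15714
Se = 0.038100 m
Convert to mm: Se = 0.038100 * 1000 = 38.1 mm


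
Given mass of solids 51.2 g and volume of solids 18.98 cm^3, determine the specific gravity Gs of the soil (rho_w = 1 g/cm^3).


Result: 2.698

Derivation:
Using Gs = m_s / (V_s * rho_w)
Since rho_w = 1 g/cm^3:
Gs = 51.2 / 18.98
Gs = 2.698


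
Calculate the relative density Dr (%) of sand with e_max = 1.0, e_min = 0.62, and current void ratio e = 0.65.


Result: 92.11 %

Derivation:
Using Dr = (e_max - e) / (e_max - e_min) * 100
e_max - e = 1.0 - 0.65 = 0.35
e_max - e_min = 1.0 - 0.62 = 0.38
Dr = 0.35 / 0.38 * 100
Dr = 92.11 %


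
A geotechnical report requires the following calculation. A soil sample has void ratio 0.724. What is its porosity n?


Using the relation n = e / (1 + e)
n = 0.724 / (1 + 0.724)
n = 0.724 / 1.724
n = 0.42


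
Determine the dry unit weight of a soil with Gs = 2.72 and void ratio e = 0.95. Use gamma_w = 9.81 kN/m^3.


Using gamma_d = Gs * gamma_w / (1 + e)
gamma_d = 2.72 * 9.81 / (1 + 0.95)
gamma_d = 2.72 * 9.81 / 1.95
gamma_d = 13.684 kN/m^3


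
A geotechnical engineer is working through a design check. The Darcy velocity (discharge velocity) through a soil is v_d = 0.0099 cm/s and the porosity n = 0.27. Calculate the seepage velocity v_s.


Result: 0.03667 cm/s

Derivation:
Using v_s = v_d / n
v_s = 0.0099 / 0.27
v_s = 0.03667 cm/s


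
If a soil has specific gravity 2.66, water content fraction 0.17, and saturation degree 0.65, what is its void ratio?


Result: 0.6957

Derivation:
Using the relation e = Gs * w / S
e = 2.66 * 0.17 / 0.65
e = 0.6957


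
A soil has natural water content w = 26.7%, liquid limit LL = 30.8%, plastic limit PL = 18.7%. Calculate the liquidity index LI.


First compute the plasticity index:
PI = LL - PL = 30.8 - 18.7 = 12.1
Then compute the liquidity index:
LI = (w - PL) / PI
LI = (26.7 - 18.7) / 12.1
LI = 0.661


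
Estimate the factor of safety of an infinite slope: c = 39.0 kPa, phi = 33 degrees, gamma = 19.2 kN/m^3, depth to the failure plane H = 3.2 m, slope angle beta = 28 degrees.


Using Fs = c / (gamma*H*sin(beta)*cos(beta)) + tan(phi)/tan(beta)
Cohesion contribution = 39.0 / (19.2*3.2*sin(28)*cos(28))
Cohesion contribution = 1.53133
Friction contribution = tan(33)/tan(28) = 1.22136
Fs = 1.53133 + 1.22136
Fs = 2.753


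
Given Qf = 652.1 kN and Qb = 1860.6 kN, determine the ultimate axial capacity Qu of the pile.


Using Qu = Qf + Qb
Qu = 652.1 + 1860.6
Qu = 2512.7 kN


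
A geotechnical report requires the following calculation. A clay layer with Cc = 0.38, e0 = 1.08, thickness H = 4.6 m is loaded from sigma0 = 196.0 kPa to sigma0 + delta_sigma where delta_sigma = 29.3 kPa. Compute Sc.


Using Sc = Cc * H / (1 + e0) * log10((sigma0 + delta_sigma) / sigma0)
Stress ratio = (196.0 + 29.3) / 196.0 = 1.14949
log10(1.14949) = 0.0605051
Cc * H / (1 + e0) = 0.38 * 4.6 / (1 + 1.08) = 0.840385
Sc = 0.840385 * 0.0605051
Sc = 0.0508 m


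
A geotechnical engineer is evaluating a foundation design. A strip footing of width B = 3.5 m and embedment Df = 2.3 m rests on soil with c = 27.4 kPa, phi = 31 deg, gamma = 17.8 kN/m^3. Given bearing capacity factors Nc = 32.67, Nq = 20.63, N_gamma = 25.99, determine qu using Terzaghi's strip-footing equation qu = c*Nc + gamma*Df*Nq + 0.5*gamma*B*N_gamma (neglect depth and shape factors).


Result: 2549.34 kPa

Derivation:
Compute qu = c*Nc + gamma*Df*Nq + 0.5*gamma*B*N_gamma
Term 1: 27.4 * 32.67 = 895.158
Term 2: 17.8 * 2.3 * 20.63 = 844.5922
Term 3: 0.5 * 17.8 * 3.5 * 25.99 = 809.5885
qu = 895.158 + 844.5922 + 809.5885
qu = 2549.34 kPa


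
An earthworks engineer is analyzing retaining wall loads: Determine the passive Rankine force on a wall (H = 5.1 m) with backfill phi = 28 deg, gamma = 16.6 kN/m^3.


Compute passive earth pressure coefficient:
Kp = tan^2(45 + phi/2) = tan^2(59.0) = 2.769826
Compute passive force:
Pp = 0.5 * Kp * gamma * H^2
Pp = 0.5 * 2.769826 * 16.6 * 5.1^2
Pp = 597.96 kN/m


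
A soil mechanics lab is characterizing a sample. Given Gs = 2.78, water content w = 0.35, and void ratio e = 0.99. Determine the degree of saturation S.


Result: 0.9828

Derivation:
Using S = Gs * w / e
S = 2.78 * 0.35 / 0.99
S = 0.9828


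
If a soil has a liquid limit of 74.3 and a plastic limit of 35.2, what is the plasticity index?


Using PI = LL - PL
PI = 74.3 - 35.2
PI = 39.1


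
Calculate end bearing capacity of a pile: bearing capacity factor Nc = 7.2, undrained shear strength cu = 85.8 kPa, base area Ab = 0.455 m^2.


Using Qb = Nc * cu * Ab
Qb = 7.2 * 85.8 * 0.455
Qb = 281.08 kN


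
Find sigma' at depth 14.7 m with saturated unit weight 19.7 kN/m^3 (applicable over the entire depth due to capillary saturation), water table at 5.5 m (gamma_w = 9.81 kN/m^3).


Total stress = gamma_sat * depth
sigma = 19.7 * 14.7 = 289.59 kPa
Pore water pressure u = gamma_w * (depth - d_wt)
u = 9.81 * (14.7 - 5.5) = 90.252 kPa
Effective stress = sigma - u
sigma' = 289.59 - 90.252 = 199.34 kPa


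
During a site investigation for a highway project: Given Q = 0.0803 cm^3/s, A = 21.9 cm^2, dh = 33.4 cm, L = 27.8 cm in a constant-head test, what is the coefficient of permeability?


Compute hydraulic gradient:
i = dh / L = 33.4 / 27.8 = 1.20144
Then apply Darcy's law:
k = Q / (A * i)
k = 0.0803 / (21.9 * 1.20144)
k = 0.0803 / 26.3115
k = 0.003052 cm/s


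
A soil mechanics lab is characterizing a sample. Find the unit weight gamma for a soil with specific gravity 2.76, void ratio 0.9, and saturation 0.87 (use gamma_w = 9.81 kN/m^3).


Result: 18.293 kN/m^3

Derivation:
Using gamma = gamma_w * (Gs + S*e) / (1 + e)
Numerator: Gs + S*e = 2.76 + 0.87*0.9 = 3.543
Denominator: 1 + e = 1 + 0.9 = 1.9
gamma = 9.81 * 3.543 / 1.9
gamma = 18.293 kN/m^3


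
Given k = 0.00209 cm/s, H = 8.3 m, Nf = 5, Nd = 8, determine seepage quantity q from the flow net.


Convert k to m/s for unit consistency with H:
k = 0.00209 cm/s = 0.00209 / 100 m/s = 2.09e-05 m/s
Using q = k * H * Nf / Nd
Nf / Nd = 5 / 8 = 0.625
q = 2.09e-05 * 8.3 * 0.625
q = 0.0001084 m^3/s per m


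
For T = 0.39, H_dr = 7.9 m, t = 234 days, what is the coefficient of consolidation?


Result: 0.10402 m^2/day

Derivation:
Using cv = T * H_dr^2 / t
H_dr^2 = 7.9^2 = 62.41
cv = 0.39 * 62.41 / 234
cv = 0.10402 m^2/day


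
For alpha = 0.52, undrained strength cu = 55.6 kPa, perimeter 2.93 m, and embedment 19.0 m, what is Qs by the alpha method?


Using Qs = alpha * cu * perimeter * L
Qs = 0.52 * 55.6 * 2.93 * 19.0
Qs = 1609.53 kN


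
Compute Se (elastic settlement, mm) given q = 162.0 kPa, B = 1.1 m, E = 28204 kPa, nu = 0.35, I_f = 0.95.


Result: 5.267 mm

Derivation:
Using Se = q * B * (1 - nu^2) * I_f / E
1 - nu^2 = 1 - 0.35^2 = 0.8775
Se = 162.0 * 1.1 * 0.8775 * 0.95 / 28204
Se = 0.005267 m
Convert to mm: Se = 0.005267 * 1000 = 5.267 mm


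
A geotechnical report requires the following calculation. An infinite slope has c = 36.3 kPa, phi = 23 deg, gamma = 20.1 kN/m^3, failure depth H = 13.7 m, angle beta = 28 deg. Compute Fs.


Result: 1.116

Derivation:
Using Fs = c / (gamma*H*sin(beta)*cos(beta)) + tan(phi)/tan(beta)
Cohesion contribution = 36.3 / (20.1*13.7*sin(28)*cos(28))
Cohesion contribution = 0.318014
Friction contribution = tan(23)/tan(28) = 0.798321
Fs = 0.318014 + 0.798321
Fs = 1.116


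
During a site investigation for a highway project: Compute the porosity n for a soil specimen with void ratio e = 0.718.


Using the relation n = e / (1 + e)
n = 0.718 / (1 + 0.718)
n = 0.718 / 1.718
n = 0.4179


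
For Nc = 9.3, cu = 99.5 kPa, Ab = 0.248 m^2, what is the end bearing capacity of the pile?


Using Qb = Nc * cu * Ab
Qb = 9.3 * 99.5 * 0.248
Qb = 229.49 kN


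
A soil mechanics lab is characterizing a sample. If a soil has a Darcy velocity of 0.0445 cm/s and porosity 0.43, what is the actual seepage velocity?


Using v_s = v_d / n
v_s = 0.0445 / 0.43
v_s = 0.10349 cm/s


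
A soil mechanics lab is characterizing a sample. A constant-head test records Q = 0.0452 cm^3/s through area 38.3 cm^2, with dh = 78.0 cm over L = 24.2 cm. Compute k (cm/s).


Compute hydraulic gradient:
i = dh / L = 78.0 / 24.2 = 3.22314
Then apply Darcy's law:
k = Q / (A * i)
k = 0.0452 / (38.3 * 3.22314)
k = 0.0452 / 123.446
k = 0.000366 cm/s


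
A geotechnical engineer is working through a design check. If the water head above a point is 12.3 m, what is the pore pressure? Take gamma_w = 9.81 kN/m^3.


Using u = gamma_w * h_w
u = 9.81 * 12.3
u = 120.66 kPa


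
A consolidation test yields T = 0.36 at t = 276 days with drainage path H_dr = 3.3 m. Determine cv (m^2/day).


Using cv = T * H_dr^2 / t
H_dr^2 = 3.3^2 = 10.89
cv = 0.36 * 10.89 / 276
cv = 0.0142 m^2/day


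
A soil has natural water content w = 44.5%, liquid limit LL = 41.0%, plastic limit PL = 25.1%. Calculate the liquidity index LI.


Result: 1.22

Derivation:
First compute the plasticity index:
PI = LL - PL = 41.0 - 25.1 = 15.9
Then compute the liquidity index:
LI = (w - PL) / PI
LI = (44.5 - 25.1) / 15.9
LI = 1.22


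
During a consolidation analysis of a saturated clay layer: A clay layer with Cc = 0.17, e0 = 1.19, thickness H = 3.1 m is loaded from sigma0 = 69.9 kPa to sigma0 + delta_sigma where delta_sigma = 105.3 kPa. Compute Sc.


Using Sc = Cc * H / (1 + e0) * log10((sigma0 + delta_sigma) / sigma0)
Stress ratio = (69.9 + 105.3) / 69.9 = 2.50644
log10(2.50644) = 0.399057
Cc * H / (1 + e0) = 0.17 * 3.1 / (1 + 1.19) = 0.240639
Sc = 0.240639 * 0.399057
Sc = 0.096 m


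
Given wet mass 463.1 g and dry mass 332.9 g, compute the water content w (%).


Result: 39.11 %

Derivation:
Using w = (m_wet - m_dry) / m_dry * 100
m_wet - m_dry = 463.1 - 332.9 = 130.2 g
w = 130.2 / 332.9 * 100
w = 39.11 %


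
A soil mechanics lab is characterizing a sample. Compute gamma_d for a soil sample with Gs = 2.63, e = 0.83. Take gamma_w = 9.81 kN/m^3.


Using gamma_d = Gs * gamma_w / (1 + e)
gamma_d = 2.63 * 9.81 / (1 + 0.83)
gamma_d = 2.63 * 9.81 / 1.83
gamma_d = 14.099 kN/m^3


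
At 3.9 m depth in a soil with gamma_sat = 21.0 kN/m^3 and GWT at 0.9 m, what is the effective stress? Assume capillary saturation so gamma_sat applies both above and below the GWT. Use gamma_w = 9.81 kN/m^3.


Result: 52.47 kPa

Derivation:
Total stress = gamma_sat * depth
sigma = 21.0 * 3.9 = 81.9 kPa
Pore water pressure u = gamma_w * (depth - d_wt)
u = 9.81 * (3.9 - 0.9) = 29.43 kPa
Effective stress = sigma - u
sigma' = 81.9 - 29.43 = 52.47 kPa


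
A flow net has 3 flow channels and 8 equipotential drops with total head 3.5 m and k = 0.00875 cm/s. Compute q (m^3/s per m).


Result: 0.0001148 m^3/s per m

Derivation:
Convert k to m/s for unit consistency with H:
k = 0.00875 cm/s = 0.00875 / 100 m/s = 8.75e-05 m/s
Using q = k * H * Nf / Nd
Nf / Nd = 3 / 8 = 0.375
q = 8.75e-05 * 3.5 * 0.375
q = 0.0001148 m^3/s per m


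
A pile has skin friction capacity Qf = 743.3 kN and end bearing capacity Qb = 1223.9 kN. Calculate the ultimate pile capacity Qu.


Using Qu = Qf + Qb
Qu = 743.3 + 1223.9
Qu = 1967.2 kN


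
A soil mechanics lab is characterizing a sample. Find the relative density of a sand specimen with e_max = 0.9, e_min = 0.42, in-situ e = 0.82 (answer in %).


Using Dr = (e_max - e) / (e_max - e_min) * 100
e_max - e = 0.9 - 0.82 = 0.08
e_max - e_min = 0.9 - 0.42 = 0.48
Dr = 0.08 / 0.48 * 100
Dr = 16.67 %


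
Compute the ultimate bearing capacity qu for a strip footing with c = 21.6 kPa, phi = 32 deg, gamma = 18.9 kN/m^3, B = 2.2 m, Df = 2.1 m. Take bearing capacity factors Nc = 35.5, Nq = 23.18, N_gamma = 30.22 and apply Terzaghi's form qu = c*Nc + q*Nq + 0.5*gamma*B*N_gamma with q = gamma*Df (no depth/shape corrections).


Compute qu = c*Nc + gamma*Df*Nq + 0.5*gamma*B*N_gamma
Term 1: 21.6 * 35.5 = 766.8
Term 2: 18.9 * 2.1 * 23.18 = 920.0142
Term 3: 0.5 * 18.9 * 2.2 * 30.22 = 628.2738
qu = 766.8 + 920.0142 + 628.2738
qu = 2315.09 kPa


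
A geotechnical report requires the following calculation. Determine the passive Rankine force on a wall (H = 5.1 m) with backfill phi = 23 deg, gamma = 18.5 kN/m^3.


Compute passive earth pressure coefficient:
Kp = tan^2(45 + phi/2) = tan^2(56.5) = 2.282623
Compute passive force:
Pp = 0.5 * Kp * gamma * H^2
Pp = 0.5 * 2.282623 * 18.5 * 5.1^2
Pp = 549.18 kN/m


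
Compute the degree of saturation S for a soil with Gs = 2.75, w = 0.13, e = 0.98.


Using S = Gs * w / e
S = 2.75 * 0.13 / 0.98
S = 0.3648


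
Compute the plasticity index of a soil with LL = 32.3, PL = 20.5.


Using PI = LL - PL
PI = 32.3 - 20.5
PI = 11.8


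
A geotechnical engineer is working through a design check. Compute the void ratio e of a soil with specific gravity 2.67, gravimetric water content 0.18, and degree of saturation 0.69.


Using the relation e = Gs * w / S
e = 2.67 * 0.18 / 0.69
e = 0.6965


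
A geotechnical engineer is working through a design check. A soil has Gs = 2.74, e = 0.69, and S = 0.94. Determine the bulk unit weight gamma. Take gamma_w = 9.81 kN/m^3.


Result: 19.67 kN/m^3

Derivation:
Using gamma = gamma_w * (Gs + S*e) / (1 + e)
Numerator: Gs + S*e = 2.74 + 0.94*0.69 = 3.3886
Denominator: 1 + e = 1 + 0.69 = 1.69
gamma = 9.81 * 3.3886 / 1.69
gamma = 19.67 kN/m^3


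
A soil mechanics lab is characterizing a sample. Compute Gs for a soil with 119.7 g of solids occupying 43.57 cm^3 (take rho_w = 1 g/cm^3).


Using Gs = m_s / (V_s * rho_w)
Since rho_w = 1 g/cm^3:
Gs = 119.7 / 43.57
Gs = 2.747


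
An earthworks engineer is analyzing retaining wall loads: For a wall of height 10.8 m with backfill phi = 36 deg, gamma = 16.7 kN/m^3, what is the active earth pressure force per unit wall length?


Result: 252.85 kN/m

Derivation:
Compute active earth pressure coefficient:
Ka = tan^2(45 - phi/2) = tan^2(27.0) = 0.259616
Compute active force:
Pa = 0.5 * Ka * gamma * H^2
Pa = 0.5 * 0.259616 * 16.7 * 10.8^2
Pa = 252.85 kN/m


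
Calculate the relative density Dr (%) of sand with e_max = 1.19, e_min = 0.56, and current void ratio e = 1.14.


Using Dr = (e_max - e) / (e_max - e_min) * 100
e_max - e = 1.19 - 1.14 = 0.05
e_max - e_min = 1.19 - 0.56 = 0.63
Dr = 0.05 / 0.63 * 100
Dr = 7.94 %


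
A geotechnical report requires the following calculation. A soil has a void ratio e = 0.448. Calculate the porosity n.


Result: 0.3094

Derivation:
Using the relation n = e / (1 + e)
n = 0.448 / (1 + 0.448)
n = 0.448 / 1.448
n = 0.3094


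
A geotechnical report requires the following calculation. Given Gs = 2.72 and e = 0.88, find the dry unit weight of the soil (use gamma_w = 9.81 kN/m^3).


Result: 14.193 kN/m^3

Derivation:
Using gamma_d = Gs * gamma_w / (1 + e)
gamma_d = 2.72 * 9.81 / (1 + 0.88)
gamma_d = 2.72 * 9.81 / 1.88
gamma_d = 14.193 kN/m^3


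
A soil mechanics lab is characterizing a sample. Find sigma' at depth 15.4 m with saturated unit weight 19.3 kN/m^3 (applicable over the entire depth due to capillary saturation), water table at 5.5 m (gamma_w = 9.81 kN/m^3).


Total stress = gamma_sat * depth
sigma = 19.3 * 15.4 = 297.22 kPa
Pore water pressure u = gamma_w * (depth - d_wt)
u = 9.81 * (15.4 - 5.5) = 97.119 kPa
Effective stress = sigma - u
sigma' = 297.22 - 97.119 = 200.1 kPa


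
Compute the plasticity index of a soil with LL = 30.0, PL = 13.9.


Result: 16.1

Derivation:
Using PI = LL - PL
PI = 30.0 - 13.9
PI = 16.1


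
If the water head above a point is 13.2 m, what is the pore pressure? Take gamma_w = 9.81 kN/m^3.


Using u = gamma_w * h_w
u = 9.81 * 13.2
u = 129.49 kPa


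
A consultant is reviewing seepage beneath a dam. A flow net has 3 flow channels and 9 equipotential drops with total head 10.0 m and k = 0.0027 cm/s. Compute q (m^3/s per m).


Convert k to m/s for unit consistency with H:
k = 0.0027 cm/s = 0.0027 / 100 m/s = 2.7e-05 m/s
Using q = k * H * Nf / Nd
Nf / Nd = 3 / 9 = 0.3333
q = 2.7e-05 * 10.0 * 0.3333
q = 9e-05 m^3/s per m


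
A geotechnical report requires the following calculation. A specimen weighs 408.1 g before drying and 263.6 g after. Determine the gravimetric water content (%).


Using w = (m_wet - m_dry) / m_dry * 100
m_wet - m_dry = 408.1 - 263.6 = 144.5 g
w = 144.5 / 263.6 * 100
w = 54.82 %


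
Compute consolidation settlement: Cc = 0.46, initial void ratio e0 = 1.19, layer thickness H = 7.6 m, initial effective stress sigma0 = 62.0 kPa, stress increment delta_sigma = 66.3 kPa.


Using Sc = Cc * H / (1 + e0) * log10((sigma0 + delta_sigma) / sigma0)
Stress ratio = (62.0 + 66.3) / 62.0 = 2.06935
log10(2.06935) = 0.315835
Cc * H / (1 + e0) = 0.46 * 7.6 / (1 + 1.19) = 1.59635
Sc = 1.59635 * 0.315835
Sc = 0.5042 m


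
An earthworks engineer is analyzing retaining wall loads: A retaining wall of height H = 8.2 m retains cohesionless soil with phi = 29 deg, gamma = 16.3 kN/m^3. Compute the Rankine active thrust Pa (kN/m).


Result: 190.14 kN/m

Derivation:
Compute active earth pressure coefficient:
Ka = tan^2(45 - phi/2) = tan^2(30.5) = 0.346974
Compute active force:
Pa = 0.5 * Ka * gamma * H^2
Pa = 0.5 * 0.346974 * 16.3 * 8.2^2
Pa = 190.14 kN/m


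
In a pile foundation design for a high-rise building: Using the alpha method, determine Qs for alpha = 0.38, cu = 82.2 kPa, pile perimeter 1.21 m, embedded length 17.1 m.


Using Qs = alpha * cu * perimeter * L
Qs = 0.38 * 82.2 * 1.21 * 17.1
Qs = 646.3 kN
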